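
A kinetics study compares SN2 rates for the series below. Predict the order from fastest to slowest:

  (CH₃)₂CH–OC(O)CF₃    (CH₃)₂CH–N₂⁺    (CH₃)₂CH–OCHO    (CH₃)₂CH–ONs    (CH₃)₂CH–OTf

The skeletons are identical, so relative rate is governed entirely by leaving-group ability.
The more stable X⁻ (or X) is on its own — i.e. the weaker a base it is — the better a leaving group it makes.
(CH₃)₂CH–N₂⁺ loses N₂: no meaningful conjugate acid; N₂ departs as an exceptionally stable neutral molecule
(CH₃)₂CH–OTf loses OTf⁻: pKₐ(CF₃SO₃H (triflic acid)) ≈ -14
(CH₃)₂CH–ONs loses ONs⁻: pKₐ(p-O₂NC₆H₄SO₃H) ≈ -3.5
(CH₃)₂CH–OC(O)CF₃ loses CF₃COO⁻: pKₐ(CF₃COOH) ≈ 0.2
(CH₃)₂CH–OCHO loses HCOO⁻: pKₐ(HCOOH) ≈ 3.8

(CH₃)₂CH–N₂⁺ > (CH₃)₂CH–OTf > (CH₃)₂CH–ONs > (CH₃)₂CH–OC(O)CF₃ > (CH₃)₂CH–OCHO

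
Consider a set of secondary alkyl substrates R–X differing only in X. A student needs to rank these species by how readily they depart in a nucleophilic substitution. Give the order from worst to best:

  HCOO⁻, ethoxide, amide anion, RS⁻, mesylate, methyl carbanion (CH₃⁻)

The more stable X⁻ (or X) is on its own — i.e. the weaker a base it is — the better a leaving group it makes.
mesylate: pKₐ(CH₃SO₃H (MsOH)) ≈ -1.9
HCOO⁻: pKₐ(HCOOH) ≈ 3.8
RS⁻: pKₐ(RSH (a thiol)) ≈ 10.5
ethoxide: pKₐ(CH₃CH₂OH) ≈ 16
amide anion: pKₐ(NH₃) ≈ 38
methyl carbanion (CH₃⁻): pKₐ(CH₄) ≈ 48
Reversing gives the worst-to-best order requested.

methyl carbanion (CH₃⁻) < amide anion < ethoxide < RS⁻ < HCOO⁻ < mesylate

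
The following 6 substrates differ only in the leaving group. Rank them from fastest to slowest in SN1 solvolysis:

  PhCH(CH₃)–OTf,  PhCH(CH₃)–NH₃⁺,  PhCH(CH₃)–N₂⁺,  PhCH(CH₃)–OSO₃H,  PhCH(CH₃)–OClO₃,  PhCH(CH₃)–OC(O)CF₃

PhCH(CH₃)–N₂⁺ > PhCH(CH₃)–OTf > PhCH(CH₃)–OClO₃ > PhCH(CH₃)–OSO₃H > PhCH(CH₃)–OC(O)CF₃ > PhCH(CH₃)–NH₃⁺

With the same alkyl group throughout, only the leaving group differentiates the rates.
A good leaving group is a weak base: the lower the pKₐ of its conjugate acid, the more readily it departs.
PhCH(CH₃)–N₂⁺ loses N₂: no meaningful conjugate acid; N₂ departs as an exceptionally stable neutral molecule
PhCH(CH₃)–OTf loses OTf⁻: pKₐ(CF₃SO₃H (triflic acid)) ≈ -14
PhCH(CH₃)–OClO₃ loses ClO₄⁻: pKₐ(HClO₄) ≈ -10
PhCH(CH₃)–OSO₃H loses HSO₄⁻: pKₐ(H₂SO₄) ≈ -3
PhCH(CH₃)–OC(O)CF₃ loses CF₃COO⁻: pKₐ(CF₃COOH) ≈ 0.2
PhCH(CH₃)–NH₃⁺ loses NH₃: pKₐ(NH₄⁺) ≈ 9.2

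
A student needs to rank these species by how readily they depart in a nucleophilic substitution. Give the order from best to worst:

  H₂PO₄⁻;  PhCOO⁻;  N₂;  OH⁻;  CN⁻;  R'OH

Rank by basicity of the departing species: weakest base leaves most easily.
N₂: no meaningful conjugate acid; N₂ departs as an exceptionally stable neutral molecule
R'OH: pKₐ(R'OH₂⁺) ≈ -2.4
H₂PO₄⁻: pKₐ(H₃PO₄) ≈ 2.1
PhCOO⁻: pKₐ(C₆H₅COOH) ≈ 4.2
CN⁻: pKₐ(HCN) ≈ 9.2
OH⁻: pKₐ(H₂O) ≈ 15.7

N₂ > R'OH > H₂PO₄⁻ > PhCOO⁻ > CN⁻ > OH⁻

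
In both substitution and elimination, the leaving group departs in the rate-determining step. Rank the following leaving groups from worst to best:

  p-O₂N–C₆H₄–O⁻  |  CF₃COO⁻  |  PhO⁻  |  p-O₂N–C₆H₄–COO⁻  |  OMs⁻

OMs⁻: pKₐ(CH₃SO₃H (MsOH)) ≈ -1.9
CF₃COO⁻: pKₐ(CF₃COOH) ≈ 0.2
p-O₂N–C₆H₄–COO⁻: pKₐ(p-nitrobenzoic acid) ≈ 3.4
p-O₂N–C₆H₄–O⁻: pKₐ(p-nitrophenol) ≈ 7.2 — nitro group delocalises the charge; the classic chromogenic LG
PhO⁻: pKₐ(C₆H₅OH (phenol)) ≈ 10
The question asks for worst first, so the sequence is read in increasing leaving-group ability.

PhO⁻ < p-O₂N–C₆H₄–O⁻ < p-O₂N–C₆H₄–COO⁻ < CF₃COO⁻ < OMs⁻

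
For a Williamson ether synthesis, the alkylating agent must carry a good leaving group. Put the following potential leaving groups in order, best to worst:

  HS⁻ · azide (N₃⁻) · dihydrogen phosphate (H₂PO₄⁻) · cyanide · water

water > dihydrogen phosphate (H₂PO₄⁻) > azide (N₃⁻) > HS⁻ > cyanide

The more stable X⁻ (or X) is on its own — i.e. the weaker a base it is — the better a leaving group it makes.
water: pKₐ(H₃O⁺) ≈ -1.7 — neutral; leaves from a protonated alcohol (R–OH₂⁺)
dihydrogen phosphate (H₂PO₄⁻): pKₐ(H₃PO₄) ≈ 2.1
azide (N₃⁻): pKₐ(HN₃) ≈ 4.7 — linear, resonance-stabilised
HS⁻: pKₐ(H₂S) ≈ 7 — larger and more polarisable than the oxygen analogue
cyanide: pKₐ(HCN) ≈ 9.2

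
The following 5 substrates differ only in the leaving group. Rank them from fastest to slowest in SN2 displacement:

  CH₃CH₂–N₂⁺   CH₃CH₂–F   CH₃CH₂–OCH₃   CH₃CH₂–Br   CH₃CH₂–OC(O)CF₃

CH₃CH₂–N₂⁺ > CH₃CH₂–Br > CH₃CH₂–OC(O)CF₃ > CH₃CH₂–F > CH₃CH₂–OCH₃

The skeletons are identical, so relative rate is governed entirely by leaving-group ability.
A good leaving group is a weak base: the lower the pKₐ of its conjugate acid, the more readily it departs.
CH₃CH₂–N₂⁺ loses N₂: no meaningful conjugate acid; N₂ departs as an exceptionally stable neutral molecule
CH₃CH₂–Br loses Br⁻: pKₐ(HBr) ≈ -9
CH₃CH₂–OC(O)CF₃ loses CF₃COO⁻: pKₐ(CF₃COOH) ≈ 0.2
CH₃CH₂–F loses F⁻: pKₐ(HF) ≈ 3.2
CH₃CH₂–OCH₃ loses CH₃O⁻: pKₐ(CH₃OH) ≈ 15.5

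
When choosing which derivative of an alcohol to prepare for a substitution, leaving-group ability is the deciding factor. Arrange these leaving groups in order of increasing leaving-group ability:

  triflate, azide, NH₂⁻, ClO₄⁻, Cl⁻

NH₂⁻ < azide < Cl⁻ < ClO₄⁻ < triflate

triflate: pKₐ(CF₃SO₃H (triflic acid)) ≈ -14
ClO₄⁻: pKₐ(HClO₄) ≈ -10 — extremely weak base; rarely used for safety reasons
Cl⁻: pKₐ(HCl) ≈ -7 — moderately weak base
azide: pKₐ(HN₃) ≈ 4.7 — linear, resonance-stabilised
NH₂⁻: pKₐ(NH₃) ≈ 38
Reversing gives the worst-to-best order requested.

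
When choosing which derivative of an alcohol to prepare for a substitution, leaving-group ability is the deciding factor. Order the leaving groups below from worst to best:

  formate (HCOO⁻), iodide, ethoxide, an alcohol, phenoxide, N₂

ethoxide < phenoxide < formate (HCOO⁻) < an alcohol < iodide < N₂

A good leaving group is a weak base: the lower the pKₐ of its conjugate acid, the more readily it departs.
N₂: no meaningful conjugate acid; N₂ departs as an exceptionally stable neutral molecule
iodide: pKₐ(HI) ≈ -10
an alcohol: pKₐ(R'OH₂⁺) ≈ -2.4
formate (HCOO⁻): pKₐ(HCOOH) ≈ 3.8
phenoxide: pKₐ(C₆H₅OH (phenol)) ≈ 10
ethoxide: pKₐ(CH₃CH₂OH) ≈ 16
The question asks for worst first, so the sequence is read in increasing leaving-group ability.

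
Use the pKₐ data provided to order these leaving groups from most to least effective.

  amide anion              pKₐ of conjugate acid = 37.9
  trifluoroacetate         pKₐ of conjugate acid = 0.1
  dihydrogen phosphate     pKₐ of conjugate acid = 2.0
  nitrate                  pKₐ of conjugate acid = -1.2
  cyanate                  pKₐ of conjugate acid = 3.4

Lower conjugate-acid pKₐ ⇒ weaker base ⇒ better leaving group.
Sorting by the given values: nitrate (-1.2), trifluoroacetate (0.1), dihydrogen phosphate (2.0), cyanate (3.4), amide anion (37.9).

nitrate > trifluoroacetate > dihydrogen phosphate > cyanate > amide anion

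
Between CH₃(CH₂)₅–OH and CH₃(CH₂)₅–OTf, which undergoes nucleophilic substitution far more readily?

CH₃(CH₂)₅–OTf

From CH₃(CH₂)₅–OH the departing group would be OH⁻ (pKₐ(H₂O) ≈ 15.7). Strong base; essentially never leaves without prior activation.
From CH₃(CH₂)₅–OTf the leaving group is OTf⁻ (pKₐ(CF₃SO₃H (triflic acid)) ≈ -14). Charge spread over three oxygens and a CF₃ group; the premier leaving group in synthesis.
(In practice CH₃(CH₂)₅–OTf is made from CH₃(CH₂)₅–OH by treatment with Tf₂O / 2,6-lutidine, converting the hydroxyl into a triflate.)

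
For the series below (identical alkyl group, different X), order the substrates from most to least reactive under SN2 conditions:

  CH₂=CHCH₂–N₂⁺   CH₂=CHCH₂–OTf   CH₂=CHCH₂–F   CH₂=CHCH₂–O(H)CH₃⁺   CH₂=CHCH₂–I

With the same alkyl group throughout, only the leaving group differentiates the rates.
A good leaving group is a weak base: the lower the pKₐ of its conjugate acid, the more readily it departs.
CH₂=CHCH₂–N₂⁺ loses N₂: no meaningful conjugate acid; N₂ departs as an exceptionally stable neutral molecule
CH₂=CHCH₂–OTf loses OTf⁻: pKₐ(CF₃SO₃H (triflic acid)) ≈ -14
CH₂=CHCH₂–I loses I⁻: pKₐ(HI) ≈ -10
CH₂=CHCH₂–O(H)CH₃⁺ loses R'OH: pKₐ(R'OH₂⁺) ≈ -2.4
CH₂=CHCH₂–F loses F⁻: pKₐ(HF) ≈ 3.2

CH₂=CHCH₂–N₂⁺ > CH₂=CHCH₂–OTf > CH₂=CHCH₂–I > CH₂=CHCH₂–O(H)CH₃⁺ > CH₂=CHCH₂–F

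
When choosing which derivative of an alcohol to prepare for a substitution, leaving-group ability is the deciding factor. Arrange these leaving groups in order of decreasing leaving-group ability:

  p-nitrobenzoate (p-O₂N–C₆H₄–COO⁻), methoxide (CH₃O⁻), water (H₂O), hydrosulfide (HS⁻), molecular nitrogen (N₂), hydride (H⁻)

molecular nitrogen (N₂) > water (H₂O) > p-nitrobenzoate (p-O₂N–C₆H₄–COO⁻) > hydrosulfide (HS⁻) > methoxide (CH₃O⁻) > hydride (H⁻)

A good leaving group is a weak base: the lower the pKₐ of its conjugate acid, the more readily it departs.
molecular nitrogen (N₂): no meaningful conjugate acid; N₂ departs as an exceptionally stable neutral molecule
water (H₂O): pKₐ(H₃O⁺) ≈ -1.7
p-nitrobenzoate (p-O₂N–C₆H₄–COO⁻): pKₐ(p-nitrobenzoic acid) ≈ 3.4
hydrosulfide (HS⁻): pKₐ(H₂S) ≈ 7
methoxide (CH₃O⁻): pKₐ(CH₃OH) ≈ 15.5
hydride (H⁻): pKₐ(H₂) ≈ 36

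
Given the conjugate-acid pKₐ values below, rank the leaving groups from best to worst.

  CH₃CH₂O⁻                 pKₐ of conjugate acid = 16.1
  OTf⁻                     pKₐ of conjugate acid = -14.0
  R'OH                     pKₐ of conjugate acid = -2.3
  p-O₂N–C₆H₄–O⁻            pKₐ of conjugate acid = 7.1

OTf⁻ > R'OH > p-O₂N–C₆H₄–O⁻ > CH₃CH₂O⁻

Lower conjugate-acid pKₐ ⇒ weaker base ⇒ better leaving group.
Sorting by the given values: OTf⁻ (-14.0), R'OH (-2.3), p-O₂N–C₆H₄–O⁻ (7.1), CH₃CH₂O⁻ (16.1).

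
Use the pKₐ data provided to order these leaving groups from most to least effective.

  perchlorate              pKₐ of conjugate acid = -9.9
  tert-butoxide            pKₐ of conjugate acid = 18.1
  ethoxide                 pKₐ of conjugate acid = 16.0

Lower conjugate-acid pKₐ ⇒ weaker base ⇒ better leaving group.
Sorting by the given values: perchlorate (-9.9), ethoxide (16.0), tert-butoxide (18.1).

perchlorate > ethoxide > tert-butoxide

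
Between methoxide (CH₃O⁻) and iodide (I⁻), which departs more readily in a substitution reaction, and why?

iodide (I⁻) is the better leaving group.
pKₐ(HI) ≈ -10 versus pKₐ(CH₃OH) ≈ 15.5: iodide (I⁻) is the much weaker base.
Large, highly polarisable; very weak base.

iodide (I⁻)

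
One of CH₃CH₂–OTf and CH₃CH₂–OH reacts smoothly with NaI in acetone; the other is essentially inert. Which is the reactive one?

CH₃CH₂–OTf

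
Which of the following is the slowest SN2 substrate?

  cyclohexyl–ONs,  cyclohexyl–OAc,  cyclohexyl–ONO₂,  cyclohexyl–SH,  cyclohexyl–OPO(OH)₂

cyclohexyl–SH

Same R in every case — rank the leaving groups.
A good leaving group is a weak base: the lower the pKₐ of its conjugate acid, the more readily it departs.
cyclohexyl–ONs loses ONs⁻: pKₐ(p-O₂NC₆H₄SO₃H) ≈ -3.5
cyclohexyl–ONO₂ loses NO₃⁻: pKₐ(HNO₃) ≈ -1.3
cyclohexyl–OPO(OH)₂ loses H₂PO₄⁻: pKₐ(H₃PO₄) ≈ 2.1
cyclohexyl–OAc loses AcO⁻: pKₐ(CH₃COOH) ≈ 4.8
cyclohexyl–SH loses HS⁻: pKₐ(H₂S) ≈ 7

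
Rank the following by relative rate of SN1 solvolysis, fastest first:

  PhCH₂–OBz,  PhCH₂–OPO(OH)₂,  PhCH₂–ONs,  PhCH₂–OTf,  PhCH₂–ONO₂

PhCH₂–OTf > PhCH₂–ONs > PhCH₂–ONO₂ > PhCH₂–OPO(OH)₂ > PhCH₂–OBz

Identical carbon frameworks mean the comparison reduces to leaving-group quality.
Rank by basicity of the departing species: weakest base leaves most easily.
PhCH₂–OTf loses OTf⁻: pKₐ(CF₃SO₃H (triflic acid)) ≈ -14
PhCH₂–ONs loses ONs⁻: pKₐ(p-O₂NC₆H₄SO₃H) ≈ -3.5
PhCH₂–ONO₂ loses NO₃⁻: pKₐ(HNO₃) ≈ -1.3
PhCH₂–OPO(OH)₂ loses H₂PO₄⁻: pKₐ(H₃PO₄) ≈ 2.1
PhCH₂–OBz loses PhCOO⁻: pKₐ(C₆H₅COOH) ≈ 4.2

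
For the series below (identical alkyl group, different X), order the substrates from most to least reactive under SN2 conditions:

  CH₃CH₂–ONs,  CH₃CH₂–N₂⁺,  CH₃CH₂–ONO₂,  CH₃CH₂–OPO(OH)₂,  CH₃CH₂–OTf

CH₃CH₂–N₂⁺ > CH₃CH₂–OTf > CH₃CH₂–ONs > CH₃CH₂–ONO₂ > CH₃CH₂–OPO(OH)₂

Identical carbon frameworks mean the comparison reduces to leaving-group quality.
The more stable X⁻ (or X) is on its own — i.e. the weaker a base it is — the better a leaving group it makes.
CH₃CH₂–N₂⁺ loses N₂: no meaningful conjugate acid; N₂ departs as an exceptionally stable neutral molecule
CH₃CH₂–OTf loses OTf⁻: pKₐ(CF₃SO₃H (triflic acid)) ≈ -14
CH₃CH₂–ONs loses ONs⁻: pKₐ(p-O₂NC₆H₄SO₃H) ≈ -3.5
CH₃CH₂–ONO₂ loses NO₃⁻: pKₐ(HNO₃) ≈ -1.3
CH₃CH₂–OPO(OH)₂ loses H₂PO₄⁻: pKₐ(H₃PO₄) ≈ 2.1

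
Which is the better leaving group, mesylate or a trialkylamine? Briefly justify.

mesylate

mesylate is the better leaving group.
pKₐ(CH₃SO₃H (MsOH)) ≈ -1.9 versus pKₐ(R'₃NH⁺) ≈ 10.7: mesylate is the much weaker base.
Resonance-delocalised alkanesulfonate.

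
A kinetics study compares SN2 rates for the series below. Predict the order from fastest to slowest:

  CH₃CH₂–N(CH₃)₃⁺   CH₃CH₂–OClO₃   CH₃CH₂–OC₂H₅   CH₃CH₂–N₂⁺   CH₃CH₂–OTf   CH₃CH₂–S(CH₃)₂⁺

Same R in every case — rank the leaving groups.
Rank by basicity of the departing species: weakest base leaves most easily.
CH₃CH₂–N₂⁺ loses N₂: no meaningful conjugate acid; N₂ departs as an exceptionally stable neutral molecule
CH₃CH₂–OTf loses OTf⁻: pKₐ(CF₃SO₃H (triflic acid)) ≈ -14
CH₃CH₂–OClO₃ loses ClO₄⁻: pKₐ(HClO₄) ≈ -10
CH₃CH₂–S(CH₃)₂⁺ loses SR'₂: pKₐ(R'₂SH⁺) ≈ -7
CH₃CH₂–N(CH₃)₃⁺ loses NR'₃: pKₐ(R'₃NH⁺) ≈ 10.7
CH₃CH₂–OC₂H₅ loses CH₃CH₂O⁻: pKₐ(CH₃CH₂OH) ≈ 16

CH₃CH₂–N₂⁺ > CH₃CH₂–OTf > CH₃CH₂–OClO₃ > CH₃CH₂–S(CH₃)₂⁺ > CH₃CH₂–N(CH₃)₃⁺ > CH₃CH₂–OC₂H₅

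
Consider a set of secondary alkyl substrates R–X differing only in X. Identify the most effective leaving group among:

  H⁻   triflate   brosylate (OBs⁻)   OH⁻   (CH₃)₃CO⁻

triflate

triflate: pKₐ(CF₃SO₃H (triflic acid)) ≈ -14
brosylate (OBs⁻): pKₐ(p-BrC₆H₄SO₃H) ≈ -2.8
OH⁻: pKₐ(H₂O) ≈ 15.7
(CH₃)₃CO⁻: pKₐ(t-BuOH) ≈ 18
H⁻: pKₐ(H₂) ≈ 36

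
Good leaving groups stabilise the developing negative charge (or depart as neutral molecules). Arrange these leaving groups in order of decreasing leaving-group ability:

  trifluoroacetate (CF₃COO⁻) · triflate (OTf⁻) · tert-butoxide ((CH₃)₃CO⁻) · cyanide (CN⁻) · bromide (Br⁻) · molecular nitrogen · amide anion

Leaving-group ability tracks the stability of the departed species; conjugate-acid pKₐ is the usual yardstick (lower pKₐ → better LG).
molecular nitrogen: no meaningful conjugate acid; N₂ departs as an exceptionally stable neutral molecule
triflate (OTf⁻): pKₐ(CF₃SO₃H (triflic acid)) ≈ -14
bromide (Br⁻): pKₐ(HBr) ≈ -9
trifluoroacetate (CF₃COO⁻): pKₐ(CF₃COOH) ≈ 0.2
cyanide (CN⁻): pKₐ(HCN) ≈ 9.2
tert-butoxide ((CH₃)₃CO⁻): pKₐ(t-BuOH) ≈ 18
amide anion: pKₐ(NH₃) ≈ 38

molecular nitrogen > triflate (OTf⁻) > bromide (Br⁻) > trifluoroacetate (CF₃COO⁻) > cyanide (CN⁻) > tert-butoxide ((CH₃)₃CO⁻) > amide anion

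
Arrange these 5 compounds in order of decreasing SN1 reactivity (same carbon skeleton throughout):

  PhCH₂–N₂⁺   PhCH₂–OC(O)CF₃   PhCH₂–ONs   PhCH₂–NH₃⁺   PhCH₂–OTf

PhCH₂–N₂⁺ > PhCH₂–OTf > PhCH₂–ONs > PhCH₂–OC(O)CF₃ > PhCH₂–NH₃⁺

Same R in every case — rank the leaving groups.
A good leaving group is a weak base: the lower the pKₐ of its conjugate acid, the more readily it departs.
PhCH₂–N₂⁺ loses N₂: no meaningful conjugate acid; N₂ departs as an exceptionally stable neutral molecule
PhCH₂–OTf loses OTf⁻: pKₐ(CF₃SO₃H (triflic acid)) ≈ -14
PhCH₂–ONs loses ONs⁻: pKₐ(p-O₂NC₆H₄SO₃H) ≈ -3.5
PhCH₂–OC(O)CF₃ loses CF₃COO⁻: pKₐ(CF₃COOH) ≈ 0.2
PhCH₂–NH₃⁺ loses NH₃: pKₐ(NH₄⁺) ≈ 9.2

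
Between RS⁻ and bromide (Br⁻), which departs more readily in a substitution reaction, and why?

bromide (Br⁻)

bromide (Br⁻) is the better leaving group.
pKₐ(HBr) ≈ -9 versus pKₐ(RSH (a thiol)) ≈ 10.5: bromide (Br⁻) is the much weaker base.
Weak base; good leaving group.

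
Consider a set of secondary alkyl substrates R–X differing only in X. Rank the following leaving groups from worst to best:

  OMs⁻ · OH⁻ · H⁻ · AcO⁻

H⁻ < OH⁻ < AcO⁻ < OMs⁻

Rank by basicity of the departing species: weakest base leaves most easily.
OMs⁻: pKₐ(CH₃SO₃H (MsOH)) ≈ -1.9 — resonance-delocalised alkanesulfonate
AcO⁻: pKₐ(CH₃COOH) ≈ 4.8
OH⁻: pKₐ(H₂O) ≈ 15.7 — strong base; essentially never leaves without prior activation
H⁻: pKₐ(H₂) ≈ 36
The question asks for worst first, so the sequence is read in increasing leaving-group ability.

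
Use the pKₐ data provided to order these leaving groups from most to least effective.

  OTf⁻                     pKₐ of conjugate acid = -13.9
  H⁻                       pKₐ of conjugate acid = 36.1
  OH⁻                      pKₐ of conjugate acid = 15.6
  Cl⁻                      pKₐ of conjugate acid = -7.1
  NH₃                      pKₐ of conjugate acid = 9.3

OTf⁻ > Cl⁻ > NH₃ > OH⁻ > H⁻

Lower conjugate-acid pKₐ ⇒ weaker base ⇒ better leaving group.
Sorting by the given values: OTf⁻ (-13.9), Cl⁻ (-7.1), NH₃ (9.3), OH⁻ (15.6), H⁻ (36.1).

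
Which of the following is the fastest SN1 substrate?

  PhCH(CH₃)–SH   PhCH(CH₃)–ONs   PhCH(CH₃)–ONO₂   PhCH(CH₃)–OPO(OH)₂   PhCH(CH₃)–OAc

Same R in every case — rank the leaving groups.
Leaving-group ability tracks the stability of the departed species; conjugate-acid pKₐ is the usual yardstick (lower pKₐ → better LG).
PhCH(CH₃)–ONs loses ONs⁻: pKₐ(p-O₂NC₆H₄SO₃H) ≈ -3.5
PhCH(CH₃)–ONO₂ loses NO₃⁻: pKₐ(HNO₃) ≈ -1.3
PhCH(CH₃)–OPO(OH)₂ loses H₂PO₄⁻: pKₐ(H₃PO₄) ≈ 2.1
PhCH(CH₃)–OAc loses AcO⁻: pKₐ(CH₃COOH) ≈ 4.8
PhCH(CH₃)–SH loses HS⁻: pKₐ(H₂S) ≈ 7

PhCH(CH₃)–ONs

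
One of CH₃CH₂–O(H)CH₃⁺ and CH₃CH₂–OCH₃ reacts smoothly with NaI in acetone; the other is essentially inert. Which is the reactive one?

CH₃CH₂–O(H)CH₃⁺

From CH₃CH₂–OCH₃ the departing group would be CH₃O⁻ (pKₐ(CH₃OH) ≈ 15.5). Strong base; alkoxides do not leave unassisted.
From CH₃CH₂–O(H)CH₃⁺ the leaving group is R'OH (pKₐ(R'OH₂⁺) ≈ -2.4). Neutral; leaves from a protonated ether (an oxonium ion, R–O(H)R'⁺).
(In practice CH₃CH₂–O(H)CH₃⁺ is made from CH₃CH₂–OCH₃ by protonation with concentrated HI, allowing neutral methanol, rather than methoxide, to depart.)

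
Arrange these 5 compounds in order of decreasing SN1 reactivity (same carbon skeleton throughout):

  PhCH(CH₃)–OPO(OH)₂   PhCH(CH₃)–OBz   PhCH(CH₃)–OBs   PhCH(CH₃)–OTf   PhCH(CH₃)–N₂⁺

PhCH(CH₃)–N₂⁺ > PhCH(CH₃)–OTf > PhCH(CH₃)–OBs > PhCH(CH₃)–OPO(OH)₂ > PhCH(CH₃)–OBz

With the same alkyl group throughout, only the leaving group differentiates the rates.
A good leaving group is a weak base: the lower the pKₐ of its conjugate acid, the more readily it departs.
PhCH(CH₃)–N₂⁺ loses N₂: no meaningful conjugate acid; N₂ departs as an exceptionally stable neutral molecule
PhCH(CH₃)–OTf loses OTf⁻: pKₐ(CF₃SO₃H (triflic acid)) ≈ -14
PhCH(CH₃)–OBs loses OBs⁻: pKₐ(p-BrC₆H₄SO₃H) ≈ -2.8
PhCH(CH₃)–OPO(OH)₂ loses H₂PO₄⁻: pKₐ(H₃PO₄) ≈ 2.1
PhCH(CH₃)–OBz loses PhCOO⁻: pKₐ(C₆H₅COOH) ≈ 4.2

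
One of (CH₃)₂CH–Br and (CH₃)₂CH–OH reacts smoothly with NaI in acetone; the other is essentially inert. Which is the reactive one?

(CH₃)₂CH–Br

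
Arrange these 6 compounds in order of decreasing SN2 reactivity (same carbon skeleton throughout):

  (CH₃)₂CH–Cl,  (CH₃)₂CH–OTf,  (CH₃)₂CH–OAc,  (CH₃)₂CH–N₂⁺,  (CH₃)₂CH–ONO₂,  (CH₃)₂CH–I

Identical carbon frameworks mean the comparison reduces to leaving-group quality.
Rank by basicity of the departing species: weakest base leaves most easily.
(CH₃)₂CH–N₂⁺ loses N₂: no meaningful conjugate acid; N₂ departs as an exceptionally stable neutral molecule
(CH₃)₂CH–OTf loses OTf⁻: pKₐ(CF₃SO₃H (triflic acid)) ≈ -14
(CH₃)₂CH–I loses I⁻: pKₐ(HI) ≈ -10
(CH₃)₂CH–Cl loses Cl⁻: pKₐ(HCl) ≈ -7
(CH₃)₂CH–ONO₂ loses NO₃⁻: pKₐ(HNO₃) ≈ -1.3
(CH₃)₂CH–OAc loses AcO⁻: pKₐ(CH₃COOH) ≈ 4.8

(CH₃)₂CH–N₂⁺ > (CH₃)₂CH–OTf > (CH₃)₂CH–I > (CH₃)₂CH–Cl > (CH₃)₂CH–ONO₂ > (CH₃)₂CH–OAc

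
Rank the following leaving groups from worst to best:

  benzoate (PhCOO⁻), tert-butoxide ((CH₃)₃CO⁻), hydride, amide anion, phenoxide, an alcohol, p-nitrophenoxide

A good leaving group is a weak base: the lower the pKₐ of its conjugate acid, the more readily it departs.
an alcohol: pKₐ(R'OH₂⁺) ≈ -2.4 — neutral; leaves from a protonated ether (an oxonium ion, R–O(H)R'⁺)
benzoate (PhCOO⁻): pKₐ(C₆H₅COOH) ≈ 4.2
p-nitrophenoxide: pKₐ(p-nitrophenol) ≈ 7.2 — nitro group delocalises the charge; the classic chromogenic LG
phenoxide: pKₐ(C₆H₅OH (phenol)) ≈ 10 — resonance into the ring helps, but still a poor LG
tert-butoxide ((CH₃)₃CO⁻): pKₐ(t-BuOH) ≈ 18
hydride: pKₐ(H₂) ≈ 36
amide anion: pKₐ(NH₃) ≈ 38 — extremely strong base; never a leaving group
The question asks for worst first, so the sequence is read in increasing leaving-group ability.

amide anion < hydride < tert-butoxide ((CH₃)₃CO⁻) < phenoxide < p-nitrophenoxide < benzoate (PhCOO⁻) < an alcohol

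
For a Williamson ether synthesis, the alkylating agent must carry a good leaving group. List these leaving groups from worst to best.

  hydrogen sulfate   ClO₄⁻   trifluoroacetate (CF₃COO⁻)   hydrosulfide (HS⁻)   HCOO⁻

ClO₄⁻: pKₐ(HClO₄) ≈ -10 — extremely weak base; rarely used for safety reasons
hydrogen sulfate: pKₐ(H₂SO₄) ≈ -3
trifluoroacetate (CF₃COO⁻): pKₐ(CF₃COOH) ≈ 0.2 — strongly electron-withdrawing CF₃ stabilises the carboxylate
HCOO⁻: pKₐ(HCOOH) ≈ 3.8
hydrosulfide (HS⁻): pKₐ(H₂S) ≈ 7 — larger and more polarisable than the oxygen analogue
The question asks for worst first, so the sequence is read in increasing leaving-group ability.

hydrosulfide (HS⁻) < HCOO⁻ < trifluoroacetate (CF₃COO⁻) < hydrogen sulfate < ClO₄⁻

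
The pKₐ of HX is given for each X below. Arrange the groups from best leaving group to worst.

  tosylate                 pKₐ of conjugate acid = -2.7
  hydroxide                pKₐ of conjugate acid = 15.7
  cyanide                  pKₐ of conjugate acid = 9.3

tosylate > cyanide > hydroxide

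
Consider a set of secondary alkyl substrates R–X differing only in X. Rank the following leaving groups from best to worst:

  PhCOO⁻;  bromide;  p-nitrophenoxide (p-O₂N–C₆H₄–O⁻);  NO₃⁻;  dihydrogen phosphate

bromide > NO₃⁻ > dihydrogen phosphate > PhCOO⁻ > p-nitrophenoxide (p-O₂N–C₆H₄–O⁻)

bromide: pKₐ(HBr) ≈ -9 — weak base; good leaving group
NO₃⁻: pKₐ(HNO₃) ≈ -1.3 — resonance-delocalised over three oxygens
dihydrogen phosphate: pKₐ(H₃PO₄) ≈ 2.1 — moderate base; biological leaving group after further activation
PhCOO⁻: pKₐ(C₆H₅COOH) ≈ 4.2 — aryl carboxylate
p-nitrophenoxide (p-O₂N–C₆H₄–O⁻): pKₐ(p-nitrophenol) ≈ 7.2 — nitro group delocalises the charge; the classic chromogenic LG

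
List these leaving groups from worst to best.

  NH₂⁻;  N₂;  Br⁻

Leaving-group ability tracks the stability of the departed species; conjugate-acid pKₐ is the usual yardstick (lower pKₐ → better LG).
N₂: no meaningful conjugate acid; N₂ departs as an exceptionally stable neutral molecule
Br⁻: pKₐ(HBr) ≈ -9
NH₂⁻: pKₐ(NH₃) ≈ 38
The question asks for worst first, so the sequence is read in increasing leaving-group ability.

NH₂⁻ < Br⁻ < N₂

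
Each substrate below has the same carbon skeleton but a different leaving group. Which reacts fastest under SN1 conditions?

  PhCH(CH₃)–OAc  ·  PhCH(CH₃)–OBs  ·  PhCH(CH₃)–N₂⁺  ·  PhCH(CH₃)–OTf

Same R in every case — rank the leaving groups.
The more stable X⁻ (or X) is on its own — i.e. the weaker a base it is — the better a leaving group it makes.
PhCH(CH₃)–N₂⁺ loses N₂: no meaningful conjugate acid; N₂ departs as an exceptionally stable neutral molecule
PhCH(CH₃)–OTf loses OTf⁻: pKₐ(CF₃SO₃H (triflic acid)) ≈ -14
PhCH(CH₃)–OBs loses OBs⁻: pKₐ(p-BrC₆H₄SO₃H) ≈ -2.8
PhCH(CH₃)–OAc loses AcO⁻: pKₐ(CH₃COOH) ≈ 4.8

PhCH(CH₃)–N₂⁺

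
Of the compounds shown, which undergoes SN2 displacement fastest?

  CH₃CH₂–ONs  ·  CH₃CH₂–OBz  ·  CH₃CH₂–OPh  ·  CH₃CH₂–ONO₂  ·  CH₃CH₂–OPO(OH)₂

CH₃CH₂–ONs

With the same alkyl group throughout, only the leaving group differentiates the rates.
Leaving-group ability tracks the stability of the departed species; conjugate-acid pKₐ is the usual yardstick (lower pKₐ → better LG).
CH₃CH₂–ONs loses ONs⁻: pKₐ(p-O₂NC₆H₄SO₃H) ≈ -3.5
CH₃CH₂–ONO₂ loses NO₃⁻: pKₐ(HNO₃) ≈ -1.3
CH₃CH₂–OPO(OH)₂ loses H₂PO₄⁻: pKₐ(H₃PO₄) ≈ 2.1
CH₃CH₂–OBz loses PhCOO⁻: pKₐ(C₆H₅COOH) ≈ 4.2
CH₃CH₂–OPh loses PhO⁻: pKₐ(C₆H₅OH (phenol)) ≈ 10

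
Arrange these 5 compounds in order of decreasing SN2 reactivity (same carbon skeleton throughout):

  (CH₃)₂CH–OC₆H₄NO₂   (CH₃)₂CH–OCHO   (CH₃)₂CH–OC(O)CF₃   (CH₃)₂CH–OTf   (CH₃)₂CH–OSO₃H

(CH₃)₂CH–OTf > (CH₃)₂CH–OSO₃H > (CH₃)₂CH–OC(O)CF₃ > (CH₃)₂CH–OCHO > (CH₃)₂CH–OC₆H₄NO₂

The skeletons are identical, so relative rate is governed entirely by leaving-group ability.
The more stable X⁻ (or X) is on its own — i.e. the weaker a base it is — the better a leaving group it makes.
(CH₃)₂CH–OTf loses OTf⁻: pKₐ(CF₃SO₃H (triflic acid)) ≈ -14
(CH₃)₂CH–OSO₃H loses HSO₄⁻: pKₐ(H₂SO₄) ≈ -3
(CH₃)₂CH–OC(O)CF₃ loses CF₃COO⁻: pKₐ(CF₃COOH) ≈ 0.2
(CH₃)₂CH–OCHO loses HCOO⁻: pKₐ(HCOOH) ≈ 3.8
(CH₃)₂CH–OC₆H₄NO₂ loses p-O₂N–C₆H₄–O⁻: pKₐ(p-nitrophenol) ≈ 7.2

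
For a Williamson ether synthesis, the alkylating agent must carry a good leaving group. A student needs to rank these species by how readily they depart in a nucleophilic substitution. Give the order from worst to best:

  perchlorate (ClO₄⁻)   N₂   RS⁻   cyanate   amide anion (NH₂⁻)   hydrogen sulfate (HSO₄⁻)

Rank by basicity of the departing species: weakest base leaves most easily.
N₂: no meaningful conjugate acid; N₂ departs as an exceptionally stable neutral molecule
perchlorate (ClO₄⁻): pKₐ(HClO₄) ≈ -10
hydrogen sulfate (HSO₄⁻): pKₐ(H₂SO₄) ≈ -3
cyanate: pKₐ(HOCN) ≈ 3.5
RS⁻: pKₐ(RSH (a thiol)) ≈ 10.5
amide anion (NH₂⁻): pKₐ(NH₃) ≈ 38
The question asks for worst first, so the sequence is read in increasing leaving-group ability.

amide anion (NH₂⁻) < RS⁻ < cyanate < hydrogen sulfate (HSO₄⁻) < perchlorate (ClO₄⁻) < N₂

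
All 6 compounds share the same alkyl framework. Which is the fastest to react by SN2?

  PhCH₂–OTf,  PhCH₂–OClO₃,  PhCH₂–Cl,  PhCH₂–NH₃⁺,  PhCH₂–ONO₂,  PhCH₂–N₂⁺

PhCH₂–N₂⁺

With the same alkyl group throughout, only the leaving group differentiates the rates.
Rank by basicity of the departing species: weakest base leaves most easily.
PhCH₂–N₂⁺ loses N₂: no meaningful conjugate acid; N₂ departs as an exceptionally stable neutral molecule
PhCH₂–OTf loses OTf⁻: pKₐ(CF₃SO₃H (triflic acid)) ≈ -14
PhCH₂–OClO₃ loses ClO₄⁻: pKₐ(HClO₄) ≈ -10
PhCH₂–Cl loses Cl⁻: pKₐ(HCl) ≈ -7
PhCH₂–ONO₂ loses NO₃⁻: pKₐ(HNO₃) ≈ -1.3
PhCH₂–NH₃⁺ loses NH₃: pKₐ(NH₄⁺) ≈ 9.2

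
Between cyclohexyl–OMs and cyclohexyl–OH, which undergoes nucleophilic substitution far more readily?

cyclohexyl–OMs

From cyclohexyl–OH the departing group would be OH⁻ (pKₐ(H₂O) ≈ 15.7). Strong base; essentially never leaves without prior activation.
From cyclohexyl–OMs the leaving group is OMs⁻ (pKₐ(CH₃SO₃H (MsOH)) ≈ -1.9). Resonance-delocalised alkanesulfonate.
(In practice cyclohexyl–OMs is made from cyclohexyl–OH by treatment with MsCl / Et₃N, converting the hydroxyl into a mesylate.)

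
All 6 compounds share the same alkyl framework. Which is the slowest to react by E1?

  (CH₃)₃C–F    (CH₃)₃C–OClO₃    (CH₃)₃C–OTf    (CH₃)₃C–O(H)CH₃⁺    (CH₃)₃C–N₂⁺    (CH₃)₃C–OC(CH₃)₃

(CH₃)₃C–OC(CH₃)₃

Same R in every case — rank the leaving groups.
A good leaving group is a weak base: the lower the pKₐ of its conjugate acid, the more readily it departs.
(CH₃)₃C–N₂⁺ loses N₂: no meaningful conjugate acid; N₂ departs as an exceptionally stable neutral molecule
(CH₃)₃C–OTf loses OTf⁻: pKₐ(CF₃SO₃H (triflic acid)) ≈ -14
(CH₃)₃C–OClO₃ loses ClO₄⁻: pKₐ(HClO₄) ≈ -10
(CH₃)₃C–O(H)CH₃⁺ loses R'OH: pKₐ(R'OH₂⁺) ≈ -2.4
(CH₃)₃C–F loses F⁻: pKₐ(HF) ≈ 3.2
(CH₃)₃C–OC(CH₃)₃ loses (CH₃)₃CO⁻: pKₐ(t-BuOH) ≈ 18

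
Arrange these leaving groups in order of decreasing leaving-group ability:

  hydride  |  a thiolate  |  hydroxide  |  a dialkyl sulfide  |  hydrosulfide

a dialkyl sulfide > hydrosulfide > a thiolate > hydroxide > hydride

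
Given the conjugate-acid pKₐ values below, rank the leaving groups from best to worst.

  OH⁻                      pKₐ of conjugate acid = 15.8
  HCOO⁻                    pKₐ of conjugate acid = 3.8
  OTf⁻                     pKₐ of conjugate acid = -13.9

Lower conjugate-acid pKₐ ⇒ weaker base ⇒ better leaving group.
Sorting by the given values: OTf⁻ (-13.9), HCOO⁻ (3.8), OH⁻ (15.8).

OTf⁻ > HCOO⁻ > OH⁻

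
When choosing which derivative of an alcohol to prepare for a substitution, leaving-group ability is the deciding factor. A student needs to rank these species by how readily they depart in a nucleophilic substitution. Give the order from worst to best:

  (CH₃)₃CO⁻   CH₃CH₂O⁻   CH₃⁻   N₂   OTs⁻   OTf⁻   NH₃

CH₃⁻ < (CH₃)₃CO⁻ < CH₃CH₂O⁻ < NH₃ < OTs⁻ < OTf⁻ < N₂

A good leaving group is a weak base: the lower the pKₐ of its conjugate acid, the more readily it departs.
N₂: no meaningful conjugate acid; N₂ departs as an exceptionally stable neutral molecule
OTf⁻: pKₐ(CF₃SO₃H (triflic acid)) ≈ -14 — charge spread over three oxygens and a CF₃ group; the premier leaving group in synthesis
OTs⁻: pKₐ(p-CH₃C₆H₄SO₃H (TsOH)) ≈ -2.8 — resonance-delocalised arenesulfonate
NH₃: pKₐ(NH₄⁺) ≈ 9.2
CH₃CH₂O⁻: pKₐ(CH₃CH₂OH) ≈ 16 — strong base; alkoxides do not leave unassisted
(CH₃)₃CO⁻: pKₐ(t-BuOH) ≈ 18 — bulky, strongly basic alkoxide
CH₃⁻: pKₐ(CH₄) ≈ 48 — unstabilised carbanion; the worst conceivable leaving group
The question asks for worst first, so the sequence is read in increasing leaving-group ability.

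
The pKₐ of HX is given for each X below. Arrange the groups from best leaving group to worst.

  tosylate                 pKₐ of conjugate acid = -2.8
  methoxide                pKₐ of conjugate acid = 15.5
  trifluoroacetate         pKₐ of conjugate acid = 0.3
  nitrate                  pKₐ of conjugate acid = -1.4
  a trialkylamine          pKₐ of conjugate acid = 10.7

tosylate > nitrate > trifluoroacetate > a trialkylamine > methoxide

Lower conjugate-acid pKₐ ⇒ weaker base ⇒ better leaving group.
Sorting by the given values: tosylate (-2.8), nitrate (-1.4), trifluoroacetate (0.3), a trialkylamine (10.7), methoxide (15.5).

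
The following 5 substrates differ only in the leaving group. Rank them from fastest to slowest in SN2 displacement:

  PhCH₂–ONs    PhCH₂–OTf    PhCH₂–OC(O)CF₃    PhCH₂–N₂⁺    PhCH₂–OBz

PhCH₂–N₂⁺ > PhCH₂–OTf > PhCH₂–ONs > PhCH₂–OC(O)CF₃ > PhCH₂–OBz

Identical carbon frameworks mean the comparison reduces to leaving-group quality.
A good leaving group is a weak base: the lower the pKₐ of its conjugate acid, the more readily it departs.
PhCH₂–N₂⁺ loses N₂: no meaningful conjugate acid; N₂ departs as an exceptionally stable neutral molecule
PhCH₂–OTf loses OTf⁻: pKₐ(CF₃SO₃H (triflic acid)) ≈ -14
PhCH₂–ONs loses ONs⁻: pKₐ(p-O₂NC₆H₄SO₃H) ≈ -3.5
PhCH₂–OC(O)CF₃ loses CF₃COO⁻: pKₐ(CF₃COOH) ≈ 0.2
PhCH₂–OBz loses PhCOO⁻: pKₐ(C₆H₅COOH) ≈ 4.2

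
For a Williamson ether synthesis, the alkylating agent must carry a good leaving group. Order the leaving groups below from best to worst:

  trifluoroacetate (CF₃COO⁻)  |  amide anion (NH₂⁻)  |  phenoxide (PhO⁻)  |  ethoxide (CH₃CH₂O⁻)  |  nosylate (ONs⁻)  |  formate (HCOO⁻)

nosylate (ONs⁻) > trifluoroacetate (CF₃COO⁻) > formate (HCOO⁻) > phenoxide (PhO⁻) > ethoxide (CH₃CH₂O⁻) > amide anion (NH₂⁻)

The more stable X⁻ (or X) is on its own — i.e. the weaker a base it is — the better a leaving group it makes.
nosylate (ONs⁻): pKₐ(p-O₂NC₆H₄SO₃H) ≈ -3.5 — p-nitro group further stabilises the sulfonate
trifluoroacetate (CF₃COO⁻): pKₐ(CF₃COOH) ≈ 0.2 — strongly electron-withdrawing CF₃ stabilises the carboxylate
formate (HCOO⁻): pKₐ(HCOOH) ≈ 3.8 — resonance-stabilised carboxylate
phenoxide (PhO⁻): pKₐ(C₆H₅OH (phenol)) ≈ 10
ethoxide (CH₃CH₂O⁻): pKₐ(CH₃CH₂OH) ≈ 16 — strong base; alkoxides do not leave unassisted
amide anion (NH₂⁻): pKₐ(NH₃) ≈ 38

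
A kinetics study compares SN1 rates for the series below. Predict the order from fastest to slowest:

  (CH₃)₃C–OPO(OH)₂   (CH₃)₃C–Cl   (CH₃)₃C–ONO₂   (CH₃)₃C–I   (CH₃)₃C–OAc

The skeletons are identical, so relative rate is governed entirely by leaving-group ability.
Leaving-group ability tracks the stability of the departed species; conjugate-acid pKₐ is the usual yardstick (lower pKₐ → better LG).
(CH₃)₃C–I loses I⁻: pKₐ(HI) ≈ -10
(CH₃)₃C–Cl loses Cl⁻: pKₐ(HCl) ≈ -7
(CH₃)₃C–ONO₂ loses NO₃⁻: pKₐ(HNO₃) ≈ -1.3
(CH₃)₃C–OPO(OH)₂ loses H₂PO₄⁻: pKₐ(H₃PO₄) ≈ 2.1
(CH₃)₃C–OAc loses AcO⁻: pKₐ(CH₃COOH) ≈ 4.8

(CH₃)₃C–I > (CH₃)₃C–Cl > (CH₃)₃C–ONO₂ > (CH₃)₃C–OPO(OH)₂ > (CH₃)₃C–OAc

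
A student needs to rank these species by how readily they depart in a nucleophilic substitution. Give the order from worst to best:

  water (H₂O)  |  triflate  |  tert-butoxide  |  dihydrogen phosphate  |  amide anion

amide anion < tert-butoxide < dihydrogen phosphate < water (H₂O) < triflate

A good leaving group is a weak base: the lower the pKₐ of its conjugate acid, the more readily it departs.
triflate: pKₐ(CF₃SO₃H (triflic acid)) ≈ -14
water (H₂O): pKₐ(H₃O⁺) ≈ -1.7
dihydrogen phosphate: pKₐ(H₃PO₄) ≈ 2.1
tert-butoxide: pKₐ(t-BuOH) ≈ 18
amide anion: pKₐ(NH₃) ≈ 38
Reversing gives the worst-to-best order requested.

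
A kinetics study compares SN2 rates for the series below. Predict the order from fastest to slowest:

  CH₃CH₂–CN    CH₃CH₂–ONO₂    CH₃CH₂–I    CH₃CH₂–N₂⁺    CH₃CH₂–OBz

With the same alkyl group throughout, only the leaving group differentiates the rates.
A good leaving group is a weak base: the lower the pKₐ of its conjugate acid, the more readily it departs.
CH₃CH₂–N₂⁺ loses N₂: no meaningful conjugate acid; N₂ departs as an exceptionally stable neutral molecule
CH₃CH₂–I loses I⁻: pKₐ(HI) ≈ -10
CH₃CH₂–ONO₂ loses NO₃⁻: pKₐ(HNO₃) ≈ -1.3
CH₃CH₂–OBz loses PhCOO⁻: pKₐ(C₆H₅COOH) ≈ 4.2
CH₃CH₂–CN loses CN⁻: pKₐ(HCN) ≈ 9.2

CH₃CH₂–N₂⁺ > CH₃CH₂–I > CH₃CH₂–ONO₂ > CH₃CH₂–OBz > CH₃CH₂–CN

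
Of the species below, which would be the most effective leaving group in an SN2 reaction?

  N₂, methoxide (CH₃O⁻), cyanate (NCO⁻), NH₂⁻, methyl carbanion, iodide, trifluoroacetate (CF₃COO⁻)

Leaving-group ability tracks the stability of the departed species; conjugate-acid pKₐ is the usual yardstick (lower pKₐ → better LG).
N₂: no meaningful conjugate acid; N₂ departs as an exceptionally stable neutral molecule
iodide: pKₐ(HI) ≈ -10
trifluoroacetate (CF₃COO⁻): pKₐ(CF₃COOH) ≈ 0.2
cyanate (NCO⁻): pKₐ(HOCN) ≈ 3.5
methoxide (CH₃O⁻): pKₐ(CH₃OH) ≈ 15.5
NH₂⁻: pKₐ(NH₃) ≈ 38
methyl carbanion: pKₐ(CH₄) ≈ 48

N₂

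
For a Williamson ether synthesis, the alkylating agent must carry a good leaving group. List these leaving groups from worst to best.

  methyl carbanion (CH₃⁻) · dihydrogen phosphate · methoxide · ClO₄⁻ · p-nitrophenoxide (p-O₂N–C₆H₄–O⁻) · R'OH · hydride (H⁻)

Rank by basicity of the departing species: weakest base leaves most easily.
ClO₄⁻: pKₐ(HClO₄) ≈ -10
R'OH: pKₐ(R'OH₂⁺) ≈ -2.4
dihydrogen phosphate: pKₐ(H₃PO₄) ≈ 2.1
p-nitrophenoxide (p-O₂N–C₆H₄–O⁻): pKₐ(p-nitrophenol) ≈ 7.2
methoxide: pKₐ(CH₃OH) ≈ 15.5
hydride (H⁻): pKₐ(H₂) ≈ 36
methyl carbanion (CH₃⁻): pKₐ(CH₄) ≈ 48
Listed from poorest to best leaving group as asked.

methyl carbanion (CH₃⁻) < hydride (H⁻) < methoxide < p-nitrophenoxide (p-O₂N–C₆H₄–O⁻) < dihydrogen phosphate < R'OH < ClO₄⁻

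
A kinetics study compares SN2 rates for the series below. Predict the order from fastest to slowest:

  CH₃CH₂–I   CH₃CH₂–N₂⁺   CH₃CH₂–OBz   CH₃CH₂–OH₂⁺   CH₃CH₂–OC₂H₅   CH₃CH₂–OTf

Same R in every case — rank the leaving groups.
The more stable X⁻ (or X) is on its own — i.e. the weaker a base it is — the better a leaving group it makes.
CH₃CH₂–N₂⁺ loses N₂: no meaningful conjugate acid; N₂ departs as an exceptionally stable neutral molecule
CH₃CH₂–OTf loses OTf⁻: pKₐ(CF₃SO₃H (triflic acid)) ≈ -14
CH₃CH₂–I loses I⁻: pKₐ(HI) ≈ -10
CH₃CH₂–OH₂⁺ loses H₂O: pKₐ(H₃O⁺) ≈ -1.7
CH₃CH₂–OBz loses PhCOO⁻: pKₐ(C₆H₅COOH) ≈ 4.2
CH₃CH₂–OC₂H₅ loses CH₃CH₂O⁻: pKₐ(CH₃CH₂OH) ≈ 16

CH₃CH₂–N₂⁺ > CH₃CH₂–OTf > CH₃CH₂–I > CH₃CH₂–OH₂⁺ > CH₃CH₂–OBz > CH₃CH₂–OC₂H₅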